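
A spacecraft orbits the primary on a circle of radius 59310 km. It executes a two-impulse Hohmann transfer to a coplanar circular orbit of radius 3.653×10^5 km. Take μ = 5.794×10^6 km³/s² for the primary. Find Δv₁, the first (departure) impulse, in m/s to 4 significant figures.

The Hohmann ellipse has a_t = (r₁ + r₂)/2 = 2.12305×10^5 km.
Circular speed at r = 59310 km: v_c = √(μ/r) = 9.8838 km/s.
Vis-viva on the transfer ellipse at r = 59310 km gives v_t = √[μ(2/r − 1/a_t)] = 12.965 km/s.
Δv₁ = |v_t − v_c| = |12.965 − 9.8838| = 3.081 km/s.

Δv₁ = 3081 m/s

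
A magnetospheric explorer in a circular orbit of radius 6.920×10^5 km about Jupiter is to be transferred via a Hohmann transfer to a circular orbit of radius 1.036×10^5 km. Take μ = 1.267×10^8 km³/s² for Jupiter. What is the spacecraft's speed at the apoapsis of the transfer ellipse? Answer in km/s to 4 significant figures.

v = 6.905 km/s

Transfer-ellipse semi-major axis a_t = (r₁ + r₂)/2 = (6.920×10^5 + 1.036×10^5)/2 = 3.978×10^5 km.
The apoapsis of the transfer ellipse is at r = 6.920×10^5 km.
Vis-viva: v = √[μ(2/r − 1/a_t)] = √[1.267×10^8 × (2/6.920×10^5 − 1/3.978×10^5)] = 6.905 km/s.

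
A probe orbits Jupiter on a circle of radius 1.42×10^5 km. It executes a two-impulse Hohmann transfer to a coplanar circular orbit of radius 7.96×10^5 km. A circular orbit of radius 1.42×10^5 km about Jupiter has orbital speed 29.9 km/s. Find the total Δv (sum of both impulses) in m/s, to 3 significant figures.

From the circular-orbit relation v² = μ/r at r = 1.42×10^5 km: μ = v²r = (29.9)² × 1.42×10^5 = 1.26949×10^8 km³/s².
Semi-major axis of the transfer orbit: a_t = (1.420×10^5 + 7.960×10^5)/2 = 4.690×10^5 km.
Circular speed at r₁: v₁ = √(μ/r₁) = √(1.26949×10^8/1.420×10^5) = 29.900 km/s.
Transfer-orbit speed at r₁ (vis-viva equation): v_p = √[μ(2/r₁ − 1/a_t)] = 38.953 km/s.
First burn Δv₁ = |v_p − v₁| = 9.053 km/s.
At r₂, v₂ = √(μ/r₂) = 12.629 km/s.
Transfer-orbit speed at r₂: v_a = √[μ(2/r₂ − 1/a_t)] = 6.9489 km/s.
Second burn Δv₂ = |v₂ − v_a| = 5.680 km/s.
Δv = Δv₁ + Δv₂ = 9.053 + 5.680 = 14.73 km/s.

Δv = 14700 m/s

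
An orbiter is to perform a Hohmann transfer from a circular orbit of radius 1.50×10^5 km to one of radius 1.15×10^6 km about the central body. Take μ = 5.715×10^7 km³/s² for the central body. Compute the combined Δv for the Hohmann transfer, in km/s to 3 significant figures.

The Hohmann ellipse has a_t = (r₁ + r₂)/2 = 6.500×10^5 km.
Circular speed at r₁: v₁ = √(μ/r₁) = √(5.715×10^7/1.500×10^5) = 19.519 km/s.
On the transfer ellipse at r₁, v² = μ(2/r − 1/a) gives v_p = √[μ(2/r₁ − 1/a_t)] = 25.963 km/s.
First burn Δv₁ = |v_p − v₁| = 6.444 km/s.
At r₂, v₂ = √(μ/r₂) = 7.0495 km/s.
Transfer-orbit speed at r₂: v_a = √[μ(2/r₂ − 1/a_t)] = 3.3865 km/s.
Second burn Δv₂ = |v₂ − v_a| = 3.663 km/s.
Total Δv = Δv₁ + Δv₂ = 10.11 km/s.

Δv = 10.1 km/s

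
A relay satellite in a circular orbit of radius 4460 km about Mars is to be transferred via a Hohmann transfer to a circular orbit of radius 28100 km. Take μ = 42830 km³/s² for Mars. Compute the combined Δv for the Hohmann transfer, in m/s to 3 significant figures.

Δv = 1560 m/s

The Hohmann ellipse has a_t = (r₁ + r₂)/2 = 16280 km.
Circular speed at r₁: v₁ = √(μ/r₁) = √(42830/4460) = 3.0989 km/s.
Transfer-orbit speed at r₁ (vis-viva equation): v_p = √[μ(2/r₁ − 1/a_t)] = 4.0713 km/s.
First burn Δv₁ = |v_p − v₁| = 0.9724 km/s.
Circular speed at r₂: v₂ = √(μ/r₂) = 1.2346 km/s.
Transfer-orbit speed at r₂: v_a = √[μ(2/r₂ − 1/a_t)] = 0.64619 km/s.
Second burn Δv₂ = |v₂ − v_a| = 0.5884 km/s.
Δv = Δv₁ + Δv₂ = 0.9724 + 0.5884 = 1.561 km/s.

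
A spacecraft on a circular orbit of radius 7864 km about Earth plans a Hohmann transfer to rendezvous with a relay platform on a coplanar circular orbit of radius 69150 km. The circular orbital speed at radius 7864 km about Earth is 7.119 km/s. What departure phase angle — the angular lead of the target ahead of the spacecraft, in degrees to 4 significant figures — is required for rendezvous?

From the circular-orbit relation v² = μ/r at r = 7864 km: μ = v²r = (7.119)² × 7864 = 3.98549×10^5 km³/s².
Transfer-ellipse semi-major axis a_t = (r₁ + r₂)/2 = (7864 + 69150)/2 = 38507 km.
Transfer time t = π√(a_t³/μ) = 37600 s.
The target's mean motion on its circular orbit is ω₂ = √(μ/r₂³) = 3.472×10^-5 rad/s.
Angle swept by the target during transfer: ω₂·t = 1.3055 rad = 74.80°.
Arrival is 180° from departure on the ellipse, so φ = 180° − 74.80° = 105.2°.

φ = 105.2°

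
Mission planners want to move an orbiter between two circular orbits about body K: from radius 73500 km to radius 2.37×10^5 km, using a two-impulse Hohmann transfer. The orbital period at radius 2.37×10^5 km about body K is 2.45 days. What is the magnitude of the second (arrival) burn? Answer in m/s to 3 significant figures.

From Kepler's third law T² = 4π²r³/μ at r = 2.37×10^5 km, T = 2.45 days = 2.45 × 86400 s = 2.1168×10^5 s: μ = 4π²r³/T² = 1.17286×10^7 km³/s².
The Hohmann ellipse has a_t = (r₁ + r₂)/2 = 1.5525×10^5 km.
Circular speed at r = 2.370×10^5 km: v_c = √(μ/r) = 7.0347 km/s.
Vis-viva on the transfer ellipse at r = 2.370×10^5 km gives v_t = √[μ(2/r − 1/a_t)] = 4.8403 km/s.
Δv₂ = |v_t − v_c| = |4.8403 − 7.0347| = 2.194 km/s.

Δv₂ = 2190 m/s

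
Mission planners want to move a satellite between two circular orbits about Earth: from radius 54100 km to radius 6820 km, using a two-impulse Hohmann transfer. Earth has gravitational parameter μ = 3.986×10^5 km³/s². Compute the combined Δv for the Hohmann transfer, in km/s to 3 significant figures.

Δv = 3.97 km/s

The Hohmann ellipse has a_t = (r₁ + r₂)/2 = 30460 km.
At r₁ the circular-orbit speed is v₁ = √(μ/r₁) = 2.714 km/s.
Transfer-orbit speed at r₁ (v² = μ(2/r − 1/a)): v_a = √[μ(2/r₁ − 1/a_t)] = 1.284 km/s.
First burn Δv₁ = |v_a − v₁| = 1.430 km/s.
At r₂, v₂ = √(μ/r₂) = 7.64498 km/s.
Transfer-orbit speed at r₂: v_p = √[μ(2/r₂ − 1/a_t)] = 10.1885 km/s.
Second burn Δv₂ = |v₂ − v_p| = 2.544 km/s.
Δv = Δv₁ + Δv₂ = 1.430 + 2.544 = 3.974 km/s.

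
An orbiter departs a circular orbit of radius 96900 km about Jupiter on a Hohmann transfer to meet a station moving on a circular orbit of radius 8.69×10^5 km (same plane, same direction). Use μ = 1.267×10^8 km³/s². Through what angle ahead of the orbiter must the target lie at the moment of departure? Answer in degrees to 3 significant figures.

The Hohmann ellipse has a_t = (r₁ + r₂)/2 = 4.8295×10^5 km.
The half-period of the transfer ellipse is t = π√(a_t³/μ) = 93673 s.
Target angular speed ω₂ = √(μ/r₂³) = 1.3895×10^-5 rad/s.
Angle swept by the target during transfer: ω₂·t = 1.3016 rad = 74.58°.
The orbiter traverses 180° on the transfer ellipse, so the target must lead by 180° − 74.58° = 105°.

φ = 105°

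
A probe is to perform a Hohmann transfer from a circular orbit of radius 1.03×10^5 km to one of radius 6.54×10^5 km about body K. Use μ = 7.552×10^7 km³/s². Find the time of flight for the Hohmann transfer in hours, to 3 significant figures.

t = 23.4 hours

The Hohmann ellipse has a_t = (r₁ + r₂)/2 = 3.785×10^5 km.
Transfer time t = π√(a_t³/μ) = π√((3.785×10^5)³ / 7.552×10^7) = 84180 s.
Converting: 84180 s ÷ 3600 s/hour = 23.4 hours.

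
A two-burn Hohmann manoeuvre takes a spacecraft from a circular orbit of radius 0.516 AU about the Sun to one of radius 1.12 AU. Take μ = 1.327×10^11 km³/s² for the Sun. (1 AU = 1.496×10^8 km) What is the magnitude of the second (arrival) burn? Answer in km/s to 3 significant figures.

In km: r₁ = 0.516 × 1.496×10^8 = 7.71936×10^7 km; r₂ = 1.12 × 1.496×10^8 = 1.67552×10^8 km.
Semi-major axis of the transfer orbit: a_t = (7.71936×10^7 + 1.67552×10^8)/2 = 1.223728×10^8 km.
On the circular orbit at r = 1.67552×10^8 km, v_c = √(μ/r) = 28.1424 km/s.
Transfer-orbit speed at the same r (vis-viva, a = a_t): v_t = √[μ(2/r − 1/a_t)] = 22.3516 km/s.
Δv₂ = |v_t − v_c| = |22.3516 − 28.1424| = 5.791 km/s.

Δv₂ = 5.79 km/s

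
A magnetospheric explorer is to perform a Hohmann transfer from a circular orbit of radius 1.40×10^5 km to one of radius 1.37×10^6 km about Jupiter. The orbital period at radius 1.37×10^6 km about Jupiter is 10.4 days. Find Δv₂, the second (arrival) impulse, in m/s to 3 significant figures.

From Kepler's third law T² = 4π²r³/μ at r = 1.37×10^6 km, T = 10.4 days = 10.4 × 86400 s = 8.9856×10^5 s: μ = 4π²r³/T² = 1.25727×10^8 km³/s².
Transfer-ellipse semi-major axis a_t = (r₁ + r₂)/2 = (1.400×10^5 + 1.370×10^6)/2 = 7.550×10^5 km.
On the circular orbit at r = 1.370×10^6 km, v_c = √(μ/r) = 9.580 km/s.
Transfer-orbit speed at the same r (vis-viva, a = a_t): v_t = √[μ(2/r − 1/a_t)] = 4.125 km/s.
Δv₂ = |v_t − v_c| = |4.125 − 9.580| = 5.455 km/s.

Δv₂ = 5450 m/s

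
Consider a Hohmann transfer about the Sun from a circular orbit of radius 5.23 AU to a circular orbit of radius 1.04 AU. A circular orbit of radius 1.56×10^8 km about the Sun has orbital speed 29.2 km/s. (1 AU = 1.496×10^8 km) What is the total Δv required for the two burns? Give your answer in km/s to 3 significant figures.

Δv = 14.1 km/s

From the circular-orbit relation v² = μ/r at r = 1.56×10^8 km: μ = v²r = (29.2)² × 1.56×10^8 = 1.33012×10^11 km³/s².
In km: r₁ = 5.23 × 1.496×10^8 = 7.82408×10^8 km; r₂ = 1.04 × 1.496×10^8 = 1.55584×10^8 km.
The Hohmann ellipse has a_t = (r₁ + r₂)/2 = 4.68996×10^8 km.
Circular speed at r₁: v₁ = √(μ/r₁) = √(1.33012×10^11/7.82408×10^8) = 13.03853 km/s.
Transfer-orbit speed at r₁ (vis-viva): v_a = √[μ(2/r₁ − 1/a_t)] = 7.509766 km/s.
First burn Δv₁ = |v_a − v₁| = 5.5288 km/s.
At r₂, v₂ = √(μ/r₂) = 29.239011 km/s.
Transfer-orbit speed at r₂: v_p = √[μ(2/r₂ − 1/a_t)] = 37.765458 km/s.
Second burn Δv₂ = |v₂ − v_p| = 8.5264 km/s.
Δv = Δv₁ + Δv₂ = 5.5288 + 8.5264 = 14.06 km/s.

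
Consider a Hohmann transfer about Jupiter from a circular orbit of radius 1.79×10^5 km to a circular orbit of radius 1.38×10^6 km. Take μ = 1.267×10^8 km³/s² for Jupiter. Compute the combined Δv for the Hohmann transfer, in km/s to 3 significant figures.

Δv = 13.8 km/s

Transfer-ellipse semi-major axis a_t = (r₁ + r₂)/2 = (1.790×10^5 + 1.380×10^6)/2 = 7.795×10^5 km.
At r₁ the circular-orbit speed is v₁ = √(μ/r₁) = 26.605 km/s.
Transfer-orbit speed at r₁ (vis-viva): v_p = √[μ(2/r₁ − 1/a_t)] = 35.399 km/s.
First burn Δv₁ = |v_p − v₁| = 8.794 km/s.
At r₂, v₂ = √(μ/r₂) = 9.582 km/s.
Transfer-orbit speed at r₂: v_a = √[μ(2/r₂ − 1/a_t)] = 4.592 km/s.
Second burn Δv₂ = |v₂ − v_a| = 4.990 km/s.
Total Δv = Δv₁ + Δv₂ = 13.78 km/s.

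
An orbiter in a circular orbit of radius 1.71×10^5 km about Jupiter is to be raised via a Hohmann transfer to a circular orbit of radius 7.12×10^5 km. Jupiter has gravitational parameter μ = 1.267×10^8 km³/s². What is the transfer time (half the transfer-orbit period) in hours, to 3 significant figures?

Transfer-ellipse semi-major axis a_t = (r₁ + r₂)/2 = (1.710×10^5 + 7.120×10^5)/2 = 4.415×10^5 km.
Transfer time t = π√(a_t³/μ) = π√((4.415×10^5)³ / 1.267×10^8) = 81880 s.
Converting: 81880 s ÷ 3600 s/hour = 22.7 hours.

t = 22.7 hours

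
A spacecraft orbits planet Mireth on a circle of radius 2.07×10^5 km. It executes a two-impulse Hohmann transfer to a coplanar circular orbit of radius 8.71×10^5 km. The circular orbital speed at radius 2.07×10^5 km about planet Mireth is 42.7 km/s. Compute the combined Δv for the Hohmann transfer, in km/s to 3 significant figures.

Δv = 19.5 km/s

From the circular-orbit relation v² = μ/r at r = 2.07×10^5 km: μ = v²r = (42.7)² × 2.07×10^5 = 3.77421×10^8 km³/s².
The Hohmann ellipse has a_t = (r₁ + r₂)/2 = 5.390×10^5 km.
At r₁ the circular-orbit speed is v₁ = √(μ/r₁) = 42.70 km/s.
On the transfer ellipse at r₁, vis-viva equation gives v_p = √[μ(2/r₁ − 1/a_t)] = 54.28 km/s.
First burn Δv₁ = |v_p − v₁| = 11.58 km/s.
At r₂, v₂ = √(μ/r₂) = 20.816 km/s.
Transfer-orbit speed at r₂: v_a = √[μ(2/r₂ − 1/a_t)] = 12.900 km/s.
Second burn Δv₂ = |v₂ − v_a| = 7.916 km/s.
Δv = Δv₁ + Δv₂ = 11.58 + 7.916 = 19.50 km/s.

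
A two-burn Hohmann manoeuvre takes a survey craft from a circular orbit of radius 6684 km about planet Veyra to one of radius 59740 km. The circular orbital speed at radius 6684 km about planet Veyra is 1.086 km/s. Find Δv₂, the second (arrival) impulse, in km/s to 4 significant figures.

From the circular-orbit relation v² = μ/r at r = 6684 km: μ = v²r = (1.086)² × 6684 = 7883.08 km³/s².
Transfer-ellipse semi-major axis a_t = (r₁ + r₂)/2 = (6684 + 59740)/2 = 33212 km.
Circular speed at r = 59740 km: v_c = √(μ/r) = 0.3633 km/s.
Transfer-orbit speed at the same r (vis-viva, a = a_t): v_t = √[μ(2/r − 1/a_t)] = 0.1630 km/s.
Δv₂ = |v_t − v_c| = |0.1630 − 0.3633| = 0.2003 km/s.

Δv₂ = 0.2003 km/s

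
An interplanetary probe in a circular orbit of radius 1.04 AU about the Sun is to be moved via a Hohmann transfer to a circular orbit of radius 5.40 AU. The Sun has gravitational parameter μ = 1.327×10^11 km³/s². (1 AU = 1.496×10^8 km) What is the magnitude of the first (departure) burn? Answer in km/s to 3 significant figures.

In km: r₁ = 1.04 × 1.496×10^8 = 1.55584×10^8 km; r₂ = 5.40 × 1.496×10^8 = 8.0784×10^8 km.
Transfer-ellipse semi-major axis a_t = (r₁ + r₂)/2 = (1.55584×10^8 + 8.0784×10^8)/2 = 4.81712×10^8 km.
Circular speed at r = 1.55584×10^8 km: v_c = √(μ/r) = 29.205 km/s.
Transfer-orbit speed at the same r (vis-viva, a = a_t): v_t = √[μ(2/r − 1/a_t)] = 37.820 km/s.
Δv₁ = |v_t − v_c| = |37.820 − 29.205| = 8.615 km/s.

Δv₁ = 8.62 km/s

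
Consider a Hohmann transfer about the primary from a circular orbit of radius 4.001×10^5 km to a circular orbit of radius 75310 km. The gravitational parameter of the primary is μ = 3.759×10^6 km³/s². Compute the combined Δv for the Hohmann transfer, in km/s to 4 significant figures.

Δv = 3.441 km/s

The Hohmann ellipse has a_t = (r₁ + r₂)/2 = 2.37705×10^5 km.
Circular speed at r₁: v₁ = √(μ/r₁) = √(3.759×10^6/4.001×10^5) = 3.065 km/s.
Transfer-orbit speed at r₁ (vis-viva equation): v_a = √[μ(2/r₁ − 1/a_t)] = 1.725 km/s.
First burn Δv₁ = |v_a − v₁| = 1.340 km/s.
Circular speed at r₂: v₂ = √(μ/r₂) = 7.065 km/s.
Transfer-orbit speed at r₂: v_p = √[μ(2/r₂ − 1/a_t)] = 9.166 km/s.
Second burn Δv₂ = |v₂ − v_p| = 2.101 km/s.
Total Δv = Δv₁ + Δv₂ = 3.441 km/s.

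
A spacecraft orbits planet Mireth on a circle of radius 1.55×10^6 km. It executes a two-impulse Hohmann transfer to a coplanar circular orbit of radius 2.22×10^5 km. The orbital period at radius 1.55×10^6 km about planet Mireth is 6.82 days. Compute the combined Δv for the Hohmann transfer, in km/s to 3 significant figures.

Δv = 22.3 km/s

From Kepler's third law T² = 4π²r³/μ at r = 1.55×10^6 km, T = 6.82 days = 6.82 × 86400 s = 5.89248×10^5 s: μ = 4π²r³/T² = 4.23408×10^8 km³/s².
Transfer-ellipse semi-major axis a_t = (r₁ + r₂)/2 = (1.550×10^6 + 2.220×10^5)/2 = 8.860×10^5 km.
At r₁ the circular-orbit speed is v₁ = √(μ/r₁) = 16.5277 km/s.
On the transfer ellipse at r₁, vis-viva equation gives v_a = √[μ(2/r₁ − 1/a_t)] = 8.27319 km/s.
First burn Δv₁ = |v_a − v₁| = 8.2545 km/s.
At r₂, v₂ = √(μ/r₂) = 43.672 km/s.
Transfer-orbit speed at r₂: v_p = √[μ(2/r₂ − 1/a_t)] = 57.763 km/s.
Second burn Δv₂ = |v₂ − v_p| = 14.091 km/s.
Δv = Δv₁ + Δv₂ = 8.2545 + 14.091 = 22.35 km/s.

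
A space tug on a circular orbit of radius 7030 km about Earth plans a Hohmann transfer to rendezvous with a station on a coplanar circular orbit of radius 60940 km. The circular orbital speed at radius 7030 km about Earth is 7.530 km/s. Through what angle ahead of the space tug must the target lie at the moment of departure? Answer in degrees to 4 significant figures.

From the circular-orbit relation v² = μ/r at r = 7030 km: μ = v²r = (7.530)² × 7030 = 3.98607×10^5 km³/s².
The Hohmann ellipse has a_t = (r₁ + r₂)/2 = 33985 km.
Transfer time t = π√(a_t³/μ) = 31175.1 s.
Target angular speed ω₂ = √(μ/r₂³) = 4.19681×10^-5 rad/s.
Angle swept by the target during transfer: ω₂·t = 1.30836 rad = 74.96°.
Arrival is 180° from departure on the ellipse, so φ = 180° − 74.96° = 105.0°.

φ = 105.0°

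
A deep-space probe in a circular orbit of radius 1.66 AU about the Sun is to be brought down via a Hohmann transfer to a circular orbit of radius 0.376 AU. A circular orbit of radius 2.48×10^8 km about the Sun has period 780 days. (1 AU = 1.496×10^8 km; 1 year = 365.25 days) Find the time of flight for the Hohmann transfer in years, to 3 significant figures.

t = 0.514 years

From Kepler's third law T² = 4π²r³/μ at r = 2.48×10^8 km, T = 780 days = 780 × 86400 s = 6.7392×10^7 s: μ = 4π²r³/T² = 1.32586×10^11 km³/s².
In km: r₁ = 1.66 × 1.496×10^8 = 2.48336×10^8 km; r₂ = 0.376 × 1.496×10^8 = 5.62496×10^7 km.
The Hohmann ellipse has a_t = (r₁ + r₂)/2 = 1.522928×10^8 km.
By Kepler's third law the transfer-orbit period is T = 2π√(a_t³/μ), so t = T/2 = 1.622×10^7 s.
Converting: 1.622×10^7 s ÷ 3.15576×10^7 s/year (365.25 × 86400) = 0.514 years.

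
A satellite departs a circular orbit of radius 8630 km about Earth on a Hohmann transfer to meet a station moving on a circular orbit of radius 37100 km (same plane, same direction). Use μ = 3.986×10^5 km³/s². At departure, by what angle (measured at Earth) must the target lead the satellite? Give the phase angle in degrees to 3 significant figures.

φ = 92.9°

Semi-major axis of the transfer orbit: a_t = (8630 + 37100)/2 = 22865 km.
Transfer time t = π√(a_t³/μ) = 17200 s.
The target's mean motion on its circular orbit is ω₂ = √(μ/r₂³) = 8.835×10^-5 rad/s.
Angle swept by the target during transfer: ω₂·t = 1.520 rad = 87.09°.
Arrival is 180° from departure on the ellipse, so φ = 180° − 87.09° = 92.9°.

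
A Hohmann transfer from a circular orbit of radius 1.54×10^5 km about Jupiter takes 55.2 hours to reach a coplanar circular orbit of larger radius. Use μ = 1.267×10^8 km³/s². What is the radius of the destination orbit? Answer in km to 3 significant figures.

r₂ = 1.44×10^6 km

Transfer time t = 55.2 hours = 1.9872×10^5 s, and t = π√(a_t³/μ).
So a_t = (μ t²/π²)^(1/3) = (1.267×10^8 × (1.9872×10^5)² / π²)^(1/3) = 7.9736×10^5 km.
Since a_t = (r₁ + r₂)/2, r₂ = 2a_t − r₁ = 2×7.9736×10^5 − 1.540×10^5 = 1.44072×10^6 km.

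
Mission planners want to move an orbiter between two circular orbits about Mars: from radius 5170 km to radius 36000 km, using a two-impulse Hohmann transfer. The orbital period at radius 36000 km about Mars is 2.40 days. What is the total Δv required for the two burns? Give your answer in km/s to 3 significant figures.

From Kepler's third law T² = 4π²r³/μ at r = 36000 km, T = 2.40 days = 2.40 × 86400 s = 2.0736×10^5 s: μ = 4π²r³/T² = 42836.8 km³/s².
Transfer-ellipse semi-major axis a_t = (r₁ + r₂)/2 = (5170 + 36000)/2 = 20585 km.
Circular speed at r₁: v₁ = √(μ/r₁) = √(42836.8/5170) = 2.8785 km/s.
Transfer-orbit speed at r₁ (v² = μ(2/r − 1/a)): v_p = √[μ(2/r₁ − 1/a_t)] = 3.8066 km/s.
First burn Δv₁ = |v_p − v₁| = 0.9281 km/s.
At r₂, v₂ = √(μ/r₂) = 1.09083 km/s.
Transfer-orbit speed at r₂: v_a = √[μ(2/r₂ − 1/a_t)] = 0.546672 km/s.
Second burn Δv₂ = |v₂ − v_a| = 0.5442 km/s.
Total Δv = Δv₁ + Δv₂ = 1.472 km/s.

Δv = 1.47 km/s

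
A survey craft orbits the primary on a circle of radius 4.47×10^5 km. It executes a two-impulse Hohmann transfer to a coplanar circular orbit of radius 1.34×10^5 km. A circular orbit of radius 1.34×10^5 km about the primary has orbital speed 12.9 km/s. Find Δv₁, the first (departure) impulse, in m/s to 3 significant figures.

From the circular-orbit relation v² = μ/r at r = 1.34×10^5 km: μ = v²r = (12.9)² × 1.34×10^5 = 2.22989×10^7 km³/s².
Transfer-ellipse semi-major axis a_t = (r₁ + r₂)/2 = (4.470×10^5 + 1.340×10^5)/2 = 2.905×10^5 km.
On the circular orbit at r = 4.470×10^5 km, v_c = √(μ/r) = 7.063 km/s.
Transfer-orbit speed at the same r (vis-viva, a = a_t): v_t = √[μ(2/r − 1/a_t)] = 4.797 km/s.
Δv₁ = |v_t − v_c| = |4.797 − 7.063| = 2.266 km/s.

Δv₁ = 2270 m/s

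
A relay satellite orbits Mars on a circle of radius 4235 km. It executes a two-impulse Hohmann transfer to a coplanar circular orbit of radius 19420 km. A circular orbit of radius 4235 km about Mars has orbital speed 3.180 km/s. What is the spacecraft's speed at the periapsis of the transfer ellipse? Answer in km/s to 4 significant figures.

From the circular-orbit relation v² = μ/r at r = 4235 km: μ = v²r = (3.180)² × 4235 = 42826.0 km³/s².
The Hohmann ellipse has a_t = (r₁ + r₂)/2 = 11827.5 km.
At periapsis, r = 4235 km.
Vis-viva: v = √[μ(2/r − 1/a_t)] = √[42826.0 × (2/4235 − 1/11827.5)] = 4.075 km/s.

v = 4.075 km/s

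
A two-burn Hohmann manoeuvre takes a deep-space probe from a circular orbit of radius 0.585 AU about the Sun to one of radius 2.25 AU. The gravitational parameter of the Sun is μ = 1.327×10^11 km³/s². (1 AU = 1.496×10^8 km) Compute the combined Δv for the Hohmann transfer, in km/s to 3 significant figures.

In km: r₁ = 0.585 × 1.496×10^8 = 8.7516×10^7 km; r₂ = 2.25 × 1.496×10^8 = 3.366×10^8 km.
Transfer-ellipse semi-major axis a_t = (r₁ + r₂)/2 = (8.7516×10^7 + 3.366×10^8)/2 = 2.12058×10^8 km.
Circular speed at r₁: v₁ = √(μ/r₁) = √(1.327×10^11/8.7516×10^7) = 38.94 km/s.
Transfer-orbit speed at r₁ (v² = μ(2/r − 1/a)): v_p = √[μ(2/r₁ − 1/a_t)] = 49.06 km/s.
First burn Δv₁ = |v_p − v₁| = 10.12 km/s.
At r₂, v₂ = √(μ/r₂) = 19.86 km/s.
Transfer-orbit speed at r₂: v_a = √[μ(2/r₂ − 1/a_t)] = 12.76 km/s.
Second burn Δv₂ = |v₂ − v_a| = 7.100 km/s.
Δv = Δv₁ + Δv₂ = 10.12 + 7.100 = 17.22 km/s.

Δv = 17.2 km/s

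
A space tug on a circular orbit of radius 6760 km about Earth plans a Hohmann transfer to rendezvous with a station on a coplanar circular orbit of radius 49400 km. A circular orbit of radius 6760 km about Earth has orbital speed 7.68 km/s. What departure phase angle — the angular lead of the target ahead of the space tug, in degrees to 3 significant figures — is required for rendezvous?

φ = 103°

From the circular-orbit relation v² = μ/r at r = 6760 km: μ = v²r = (7.68)² × 6760 = 3.98721×10^5 km³/s².
Semi-major axis of the transfer orbit: a_t = (6760 + 49400)/2 = 28080 km.
The half-period of the transfer ellipse is t = π√(a_t³/μ) = 23410 s.
Target angular speed ω₂ = √(μ/r₂³) = 5.751×10^-5 rad/s.
Angle swept by the target during transfer: ω₂·t = 1.3463 rad = 77.14°.
Arrival is 180° from departure on the ellipse, so φ = 180° − 77.14° = 103°.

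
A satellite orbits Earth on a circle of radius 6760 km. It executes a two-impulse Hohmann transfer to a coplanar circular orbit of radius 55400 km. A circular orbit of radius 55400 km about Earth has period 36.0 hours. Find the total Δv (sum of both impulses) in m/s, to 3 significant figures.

From Kepler's third law T² = 4π²r³/μ at r = 55400 km, T = 36.0 hours = 36.0 × 3600 s = 1.296×10^5 s: μ = 4π²r³/T² = 3.99649×10^5 km³/s².
Semi-major axis of the transfer orbit: a_t = (6760 + 55400)/2 = 31080 km.
At r₁ the circular-orbit speed is v₁ = √(μ/r₁) = 7.6889 km/s.
On the transfer ellipse at r₁, v² = μ(2/r − 1/a) gives v_p = √[μ(2/r₁ − 1/a_t)] = 10.266 km/s.
First burn Δv₁ = |v_p − v₁| = 2.577 km/s.
Circular speed at r₂: v₂ = √(μ/r₂) = 2.686 km/s.
Transfer-orbit speed at r₂: v_a = √[μ(2/r₂ − 1/a_t)] = 1.253 km/s.
Second burn Δv₂ = |v₂ − v_a| = 1.433 km/s.
Δv = Δv₁ + Δv₂ = 2.577 + 1.433 = 4.010 km/s.

Δv = 4010 m/s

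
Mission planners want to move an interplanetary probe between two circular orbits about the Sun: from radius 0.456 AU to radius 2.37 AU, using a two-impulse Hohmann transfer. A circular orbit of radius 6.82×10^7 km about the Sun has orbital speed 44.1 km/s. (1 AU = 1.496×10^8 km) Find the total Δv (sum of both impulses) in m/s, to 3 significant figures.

Δv = 21400 m/s

From the circular-orbit relation v² = μ/r at r = 6.82×10^7 km: μ = v²r = (44.1)² × 6.82×10^7 = 1.32636×10^11 km³/s².
In km: r₁ = 0.456 × 1.496×10^8 = 6.82176×10^7 km; r₂ = 2.37 × 1.496×10^8 = 3.54552×10^8 km.
Transfer-ellipse semi-major axis a_t = (r₁ + r₂)/2 = (6.82176×10^7 + 3.54552×10^8)/2 = 2.113848×10^8 km.
At r₁ the circular-orbit speed is v₁ = √(μ/r₁) = 44.0943 km/s.
Transfer-orbit speed at r₁ (vis-viva): v_p = √[μ(2/r₁ − 1/a_t)] = 57.1065 km/s.
First burn Δv₁ = |v_p − v₁| = 13.012 km/s.
Circular speed at r₂: v₂ = √(μ/r₂) = 19.3415 km/s.
Transfer-orbit speed at r₂: v_a = √[μ(2/r₂ − 1/a_t)] = 10.9876 km/s.
Second burn Δv₂ = |v₂ − v_a| = 8.3539 km/s.
Total Δv = Δv₁ + Δv₂ = 21.37 km/s.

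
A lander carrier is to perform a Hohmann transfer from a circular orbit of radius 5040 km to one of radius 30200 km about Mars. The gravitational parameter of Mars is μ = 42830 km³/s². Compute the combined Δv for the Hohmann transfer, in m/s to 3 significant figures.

The Hohmann ellipse has a_t = (r₁ + r₂)/2 = 17620 km.
Circular speed at r₁: v₁ = √(μ/r₁) = √(42830/5040) = 2.9151 km/s.
Transfer-orbit speed at r₁ (vis-viva): v_p = √[μ(2/r₁ − 1/a_t)] = 3.8164 km/s.
First burn Δv₁ = |v_p − v₁| = 0.9013 km/s.
Circular speed at r₂: v₂ = √(μ/r₂) = 1.1909 km/s.
Transfer-orbit speed at r₂: v_a = √[μ(2/r₂ − 1/a_t)] = 0.63692 km/s.
Second burn Δv₂ = |v₂ − v_a| = 0.5540 km/s.
Total Δv = Δv₁ + Δv₂ = 1.455 km/s.

Δv = 1460 m/s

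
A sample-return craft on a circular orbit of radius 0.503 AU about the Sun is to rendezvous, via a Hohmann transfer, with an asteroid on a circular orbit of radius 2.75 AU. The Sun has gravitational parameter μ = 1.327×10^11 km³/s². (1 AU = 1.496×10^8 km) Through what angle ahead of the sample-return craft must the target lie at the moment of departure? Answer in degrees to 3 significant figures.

In km: r₁ = 0.503 × 1.496×10^8 = 7.52488×10^7 km; r₂ = 2.75 × 1.496×10^8 = 4.114×10^8 km.
The Hohmann ellipse has a_t = (r₁ + r₂)/2 = 2.433244×10^8 km.
Transfer time t = π√(a_t³/μ) = 3.273×10^7 s.
The target's mean motion on its circular orbit is ω₂ = √(μ/r₂³) = 4.366×10^-8 rad/s.
Angle swept by the target during transfer: ω₂·t = 1.429 rad = 81.88°.
The sample-return craft traverses 180° on the transfer ellipse, so the target must lead by 180° − 81.88° = 98.1°.

φ = 98.1°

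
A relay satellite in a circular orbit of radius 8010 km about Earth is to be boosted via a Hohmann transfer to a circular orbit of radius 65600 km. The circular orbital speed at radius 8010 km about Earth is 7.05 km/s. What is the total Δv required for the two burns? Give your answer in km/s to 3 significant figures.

From the circular-orbit relation v² = μ/r at r = 8010 km: μ = v²r = (7.05)² × 8010 = 3.98117×10^5 km³/s².
The Hohmann ellipse has a_t = (r₁ + r₂)/2 = 36805 km.
At r₁ the circular-orbit speed is v₁ = √(μ/r₁) = 7.050 km/s.
Transfer-orbit speed at r₁ (v² = μ(2/r − 1/a)): v_p = √[μ(2/r₁ − 1/a_t)] = 9.412 km/s.
First burn Δv₁ = |v_p − v₁| = 2.362 km/s.
At r₂, v₂ = √(μ/r₂) = 2.4635 km/s.
Transfer-orbit speed at r₂: v_a = √[μ(2/r₂ − 1/a_t)] = 1.1493 km/s.
Second burn Δv₂ = |v₂ − v_a| = 1.314 km/s.
Total Δv = Δv₁ + Δv₂ = 3.676 km/s.

Δv = 3.68 km/s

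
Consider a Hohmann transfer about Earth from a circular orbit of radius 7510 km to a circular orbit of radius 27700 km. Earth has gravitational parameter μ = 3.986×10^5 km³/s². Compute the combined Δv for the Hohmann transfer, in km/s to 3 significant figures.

The Hohmann ellipse has a_t = (r₁ + r₂)/2 = 17605 km.
At r₁ the circular-orbit speed is v₁ = √(μ/r₁) = 7.285 km/s.
Transfer-orbit speed at r₁ (v² = μ(2/r − 1/a)): v_p = √[μ(2/r₁ − 1/a_t)] = 9.138 km/s.
First burn Δv₁ = |v_p − v₁| = 1.853 km/s.
Circular speed at r₂: v₂ = √(μ/r₂) = 3.7934 km/s.
Transfer-orbit speed at r₂: v_a = √[μ(2/r₂ − 1/a_t)] = 2.4776 km/s.
Second burn Δv₂ = |v₂ − v_a| = 1.316 km/s.
Total Δv = Δv₁ + Δv₂ = 3.169 km/s.

Δv = 3.17 km/s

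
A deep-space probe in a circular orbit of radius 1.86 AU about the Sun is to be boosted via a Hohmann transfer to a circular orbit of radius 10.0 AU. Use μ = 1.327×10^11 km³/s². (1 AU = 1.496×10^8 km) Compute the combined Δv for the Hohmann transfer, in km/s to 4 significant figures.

In km: r₁ = 1.86 × 1.496×10^8 = 2.78256×10^8 km; r₂ = 10.0 × 1.496×10^8 = 1.496×10^9 km.
The Hohmann ellipse has a_t = (r₁ + r₂)/2 = 8.87128×10^8 km.
Circular speed at r₁: v₁ = √(μ/r₁) = √(1.327×10^11/2.78256×10^8) = 21.8380 km/s.
On the transfer ellipse at r₁, vis-viva gives v_p = √[μ(2/r₁ − 1/a_t)] = 28.3587 km/s.
First burn Δv₁ = |v_p − v₁| = 6.5207 km/s.
At r₂, v₂ = √(μ/r₂) = 9.4182 km/s.
Transfer-orbit speed at r₂: v_a = √[μ(2/r₂ − 1/a_t)] = 5.2747 km/s.
Second burn Δv₂ = |v₂ − v_a| = 4.1435 km/s.
Δv = Δv₁ + Δv₂ = 6.5207 + 4.1435 = 10.66 km/s.

Δv = 10.66 km/s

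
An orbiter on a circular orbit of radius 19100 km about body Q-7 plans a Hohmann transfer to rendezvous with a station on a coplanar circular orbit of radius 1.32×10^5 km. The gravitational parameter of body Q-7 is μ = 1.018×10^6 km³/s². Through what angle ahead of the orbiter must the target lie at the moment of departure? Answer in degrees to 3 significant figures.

The Hohmann ellipse has a_t = (r₁ + r₂)/2 = 75550 km.
Transfer time t = π√(a_t³/μ) = 64659 s.
The target's mean motion on its circular orbit is ω₂ = √(μ/r₂³) = 2.1038×10^-5 rad/s.
Angle swept by the target during transfer: ω₂·t = 1.3603 rad = 77.94°.
Arrival is 180° from departure on the ellipse, so φ = 180° − 77.94° = 102°.

φ = 102°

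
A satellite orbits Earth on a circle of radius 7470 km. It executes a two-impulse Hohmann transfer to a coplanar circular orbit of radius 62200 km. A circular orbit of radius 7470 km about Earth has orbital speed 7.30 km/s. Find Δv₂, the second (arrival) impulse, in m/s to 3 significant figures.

From the circular-orbit relation v² = μ/r at r = 7470 km: μ = v²r = (7.30)² × 7470 = 3.98076×10^5 km³/s².
The Hohmann ellipse has a_t = (r₁ + r₂)/2 = 34835 km.
On the circular orbit at r = 62200 km, v_c = √(μ/r) = 2.5298 km/s.
Vis-viva on the transfer ellipse at r = 62200 km gives v_t = √[μ(2/r − 1/a_t)] = 1.1715 km/s.
Δv₂ = |v_t − v_c| = |1.1715 − 2.5298| = 1.358 km/s.

Δv₂ = 1360 m/s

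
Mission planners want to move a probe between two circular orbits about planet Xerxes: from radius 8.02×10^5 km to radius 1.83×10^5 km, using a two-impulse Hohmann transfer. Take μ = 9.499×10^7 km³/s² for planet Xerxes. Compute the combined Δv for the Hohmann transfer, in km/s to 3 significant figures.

Δv = 10.5 km/s

Transfer-ellipse semi-major axis a_t = (r₁ + r₂)/2 = (8.020×10^5 + 1.830×10^5)/2 = 4.925×10^5 km.
Circular speed at r₁: v₁ = √(μ/r₁) = √(9.499×10^7/8.020×10^5) = 10.883 km/s.
On the transfer ellipse at r₁, vis-viva gives v_a = √[μ(2/r₁ − 1/a_t)] = 6.6340 km/s.
First burn Δv₁ = |v_a − v₁| = 4.249 km/s.
Circular speed at r₂: v₂ = √(μ/r₂) = 22.78 km/s.
Transfer-orbit speed at r₂: v_p = √[μ(2/r₂ − 1/a_t)] = 29.07 km/s.
Second burn Δv₂ = |v₂ − v_p| = 6.290 km/s.
Δv = Δv₁ + Δv₂ = 4.249 + 6.290 = 10.54 km/s.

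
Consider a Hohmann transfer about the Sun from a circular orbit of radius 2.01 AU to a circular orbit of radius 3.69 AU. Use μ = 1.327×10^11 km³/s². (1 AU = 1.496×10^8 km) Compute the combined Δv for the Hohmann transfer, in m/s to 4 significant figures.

In km: r₁ = 2.01 × 1.496×10^8 = 3.00696×10^8 km; r₂ = 3.69 × 1.496×10^8 = 5.52024×10^8 km.
Semi-major axis of the transfer orbit: a_t = (3.00696×10^8 + 5.52024×10^8)/2 = 4.2636×10^8 km.
At r₁ the circular-orbit speed is v₁ = √(μ/r₁) = 21.0074 km/s.
On the transfer ellipse at r₁, vis-viva gives v_p = √[μ(2/r₁ − 1/a_t)] = 23.9035 km/s.
First burn Δv₁ = |v_p − v₁| = 2.896 km/s.
At r₂, v₂ = √(μ/r₂) = 15.5045 km/s.
Transfer-orbit speed at r₂: v_a = √[μ(2/r₂ − 1/a_t)] = 13.0206 km/s.
Second burn Δv₂ = |v₂ − v_a| = 2.484 km/s.
Total Δv = Δv₁ + Δv₂ = 5.380 km/s.

Δv = 5380 m/s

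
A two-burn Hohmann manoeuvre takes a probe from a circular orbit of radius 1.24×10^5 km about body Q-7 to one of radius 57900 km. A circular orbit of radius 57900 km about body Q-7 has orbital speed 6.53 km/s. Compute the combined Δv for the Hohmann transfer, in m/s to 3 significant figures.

Δv = 2000 m/s

From the circular-orbit relation v² = μ/r at r = 57900 km: μ = v²r = (6.53)² × 57900 = 2.46891×10^6 km³/s².
Transfer-ellipse semi-major axis a_t = (r₁ + r₂)/2 = (1.240×10^5 + 57900)/2 = 90950 km.
Circular speed at r₁: v₁ = √(μ/r₁) = √(2.46891×10^6/1.240×10^5) = 4.4621 km/s.
On the transfer ellipse at r₁, vis-viva equation gives v_a = √[μ(2/r₁ − 1/a_t)] = 3.5602 km/s.
First burn Δv₁ = |v_a − v₁| = 0.9019 km/s.
At r₂, v₂ = √(μ/r₂) = 6.530 km/s.
Transfer-orbit speed at r₂: v_p = √[μ(2/r₂ − 1/a_t)] = 7.625 km/s.
Second burn Δv₂ = |v₂ − v_p| = 1.095 km/s.
Total Δv = Δv₁ + Δv₂ = 1.997 km/s.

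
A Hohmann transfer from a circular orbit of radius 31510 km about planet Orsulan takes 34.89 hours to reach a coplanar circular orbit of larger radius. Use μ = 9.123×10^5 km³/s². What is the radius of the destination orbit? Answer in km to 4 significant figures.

r₂ = 1.953×10^5 km

Transfer time t = 34.89 hours = 1.25604×10^5 s, and t = π√(a_t³/μ).
So a_t = (μ t²/π²)^(1/3) = (9.123×10^5 × (1.25604×10^5)² / π²)^(1/3) = 1.1340×10^5 km.
Since a_t = (r₁ + r₂)/2, r₂ = 2a_t − r₁ = 2×1.1340×10^5 − 31510 = 1.9529×10^5 km.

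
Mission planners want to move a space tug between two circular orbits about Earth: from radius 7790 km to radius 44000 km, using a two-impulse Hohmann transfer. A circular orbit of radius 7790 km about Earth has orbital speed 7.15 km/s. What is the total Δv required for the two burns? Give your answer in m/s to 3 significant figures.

Δv = 3530 m/s

From the circular-orbit relation v² = μ/r at r = 7790 km: μ = v²r = (7.15)² × 7790 = 3.98244×10^5 km³/s².
Transfer-ellipse semi-major axis a_t = (r₁ + r₂)/2 = (7790 + 44000)/2 = 25895 km.
Circular speed at r₁: v₁ = √(μ/r₁) = √(3.98244×10^5/7790) = 7.1500 km/s.
On the transfer ellipse at r₁, vis-viva gives v_p = √[μ(2/r₁ − 1/a_t)] = 9.3202 km/s.
First burn Δv₁ = |v_p − v₁| = 2.1702 km/s.
At r₂, v₂ = √(μ/r₂) = 3.0085 km/s.
Transfer-orbit speed at r₂: v_a = √[μ(2/r₂ − 1/a_t)] = 1.6501 km/s.
Second burn Δv₂ = |v₂ − v_a| = 1.3584 km/s.
Total Δv = Δv₁ + Δv₂ = 3.529 km/s.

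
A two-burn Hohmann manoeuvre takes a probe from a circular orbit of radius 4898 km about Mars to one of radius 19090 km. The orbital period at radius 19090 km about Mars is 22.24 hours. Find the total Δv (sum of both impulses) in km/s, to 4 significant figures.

From Kepler's third law T² = 4π²r³/μ at r = 19090 km, T = 22.24 hours = 22.24 × 3600 s = 80064 s: μ = 4π²r³/T² = 42845.3 km³/s².
The Hohmann ellipse has a_t = (r₁ + r₂)/2 = 11994 km.
Circular speed at r₁: v₁ = √(μ/r₁) = √(42845.3/4898) = 2.957618 km/s.
Transfer-orbit speed at r₁ (v² = μ(2/r − 1/a)): v_p = √[μ(2/r₁ − 1/a_t)] = 3.731325 km/s.
First burn Δv₁ = |v_p − v₁| = 0.77371 km/s.
Circular speed at r₂: v₂ = √(μ/r₂) = 1.49813 km/s.
Transfer-orbit speed at r₂: v_a = √[μ(2/r₂ − 1/a_t)] = 0.957361 km/s.
Second burn Δv₂ = |v₂ − v_a| = 0.54077 km/s.
Δv = Δv₁ + Δv₂ = 0.77371 + 0.54077 = 1.314 km/s.

Δv = 1.314 km/s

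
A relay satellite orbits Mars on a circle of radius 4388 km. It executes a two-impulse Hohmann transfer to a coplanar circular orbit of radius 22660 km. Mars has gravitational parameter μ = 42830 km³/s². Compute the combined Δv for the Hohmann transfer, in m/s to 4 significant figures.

Δv = 1512 m/s

The Hohmann ellipse has a_t = (r₁ + r₂)/2 = 13524 km.
Circular speed at r₁: v₁ = √(μ/r₁) = √(42830/4388) = 3.1242 km/s.
Transfer-orbit speed at r₁ (vis-viva): v_p = √[μ(2/r₁ − 1/a_t)] = 4.0441 km/s.
First burn Δv₁ = |v_p − v₁| = 0.9199 km/s.
Circular speed at r₂: v₂ = √(μ/r₂) = 1.3748 km/s.
Transfer-orbit speed at r₂: v_a = √[μ(2/r₂ − 1/a_t)] = 0.78311 km/s.
Second burn Δv₂ = |v₂ − v_a| = 0.5917 km/s.
Total Δv = Δv₁ + Δv₂ = 1.512 km/s.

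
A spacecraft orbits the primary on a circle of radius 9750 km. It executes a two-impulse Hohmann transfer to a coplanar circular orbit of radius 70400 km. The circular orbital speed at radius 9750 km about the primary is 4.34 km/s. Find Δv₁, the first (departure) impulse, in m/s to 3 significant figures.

Δv₁ = 1410 m/s

From the circular-orbit relation v² = μ/r at r = 9750 km: μ = v²r = (4.34)² × 9750 = 1.83647×10^5 km³/s².
The Hohmann ellipse has a_t = (r₁ + r₂)/2 = 40075 km.
Circular speed at r = 9750 km: v_c = √(μ/r) = 4.340 km/s.
Transfer-orbit speed at the same r (vis-viva, a = a_t): v_t = √[μ(2/r − 1/a_t)] = 5.752 km/s.
Δv₁ = |v_t − v_c| = |5.752 − 4.340| = 1.412 km/s.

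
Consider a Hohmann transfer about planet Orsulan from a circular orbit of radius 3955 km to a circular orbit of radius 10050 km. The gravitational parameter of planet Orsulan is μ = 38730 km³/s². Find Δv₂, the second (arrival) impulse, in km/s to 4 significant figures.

Δv₂ = 0.4878 km/s

The Hohmann ellipse has a_t = (r₁ + r₂)/2 = 7002.5 km.
On the circular orbit at r = 10050 km, v_c = √(μ/r) = 1.9631 km/s.
Vis-viva on the transfer ellipse at r = 10050 km gives v_t = √[μ(2/r − 1/a_t)] = 1.4753 km/s.
Δv₂ = |v_t − v_c| = |1.4753 − 1.9631| = 0.4878 km/s.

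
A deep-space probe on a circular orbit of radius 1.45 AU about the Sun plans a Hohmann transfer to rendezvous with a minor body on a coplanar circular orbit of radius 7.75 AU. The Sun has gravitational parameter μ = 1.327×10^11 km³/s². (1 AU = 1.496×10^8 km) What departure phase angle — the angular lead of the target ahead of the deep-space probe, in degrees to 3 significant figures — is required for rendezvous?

φ = 97.7°

In km: r₁ = 1.45 × 1.496×10^8 = 2.1692×10^8 km; r₂ = 7.75 × 1.496×10^8 = 1.1594×10^9 km.
Transfer-ellipse semi-major axis a_t = (r₁ + r₂)/2 = (2.1692×10^8 + 1.1594×10^9)/2 = 6.8816×10^8 km.
Transfer time t = π√(a_t³/μ) = 1.5569×10^8 s.
The target's mean motion on its circular orbit is ω₂ = √(μ/r₂³) = 9.2275×10^-9 rad/s.
Angle swept by the target during transfer: ω₂·t = 1.4366 rad = 82.31°.
Arrival is 180° from departure on the ellipse, so φ = 180° − 82.31° = 97.7°.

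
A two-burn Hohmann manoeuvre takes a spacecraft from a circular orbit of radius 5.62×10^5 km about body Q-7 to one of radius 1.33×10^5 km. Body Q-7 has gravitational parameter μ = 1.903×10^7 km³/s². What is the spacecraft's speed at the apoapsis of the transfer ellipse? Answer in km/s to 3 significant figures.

The Hohmann ellipse has a_t = (r₁ + r₂)/2 = 3.475×10^5 km.
The apoapsis of the transfer ellipse is at r = 5.620×10^5 km.
Applying v² = μ(2/r − 1/a_t): v = 3.600 km/s.

v = 3.60 km/s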